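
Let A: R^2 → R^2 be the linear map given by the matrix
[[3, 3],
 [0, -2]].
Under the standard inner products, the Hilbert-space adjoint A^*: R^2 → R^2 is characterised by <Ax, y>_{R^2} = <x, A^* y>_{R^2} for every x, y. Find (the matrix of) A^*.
A^* = A^T =
[[3, 0],
 [3, -2]]

For real matrices with standard dot products, the defining identity <Ax, y> = <x, A^* y> gives (Ax)^T y = x^T (A^*) y, i.e. x^T A^T y = x^T (A^*) y. Since this holds for all x, y, we must have A^* = A^T. Therefore
A^* =
[[3, 0],
 [3, -2]].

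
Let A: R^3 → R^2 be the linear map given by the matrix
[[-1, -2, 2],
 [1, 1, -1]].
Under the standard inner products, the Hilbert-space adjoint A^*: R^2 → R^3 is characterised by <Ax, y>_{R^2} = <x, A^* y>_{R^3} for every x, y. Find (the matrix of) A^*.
A^* = A^T =
[[-1, 1],
 [-2, 1],
 [2, -1]]

For real matrices with standard dot products, the defining identity <Ax, y> = <x, A^* y> gives (Ax)^T y = x^T (A^*) y, i.e. x^T A^T y = x^T (A^*) y. Since this holds for all x, y, we must have A^* = A^T. Therefore
A^* =
[[-1, 1],
 [-2, 1],
 [2, -1]].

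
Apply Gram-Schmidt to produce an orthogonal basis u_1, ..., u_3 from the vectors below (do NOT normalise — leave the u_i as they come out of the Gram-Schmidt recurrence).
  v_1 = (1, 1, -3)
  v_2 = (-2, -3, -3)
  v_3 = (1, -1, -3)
Orthogonal basis:
  u_1 = (1, 1, -3)
  u_2 = (-26/11, -37/11, -21/11)
  u_3 = (108/113, -81/113, 9/113)

Apply the Gram-Schmidt recurrence
  u_1 = v_1
  u_i = v_i − Σ_{j<i} ((v_i · u_j) / (u_j · u_j)) · u_j.

Step by step this gives:
  u_1 = (1, 1, -3)
  u_2 = (-26/11, -37/11, -21/11)
  u_3 = (108/113, -81/113, 9/113)

Orthogonality check:
  u_2 · u_1 = 0 (should be 0)
  u_3 · u_1 = 0 (should be 0)
  u_3 · u_2 = 0 (should be 0)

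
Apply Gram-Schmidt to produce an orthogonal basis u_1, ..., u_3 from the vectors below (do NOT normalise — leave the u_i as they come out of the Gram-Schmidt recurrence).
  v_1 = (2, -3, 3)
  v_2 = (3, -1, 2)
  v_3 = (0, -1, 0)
Orthogonal basis:
  u_1 = (2, -3, 3)
  u_2 = (18/11, 23/22, -1/22)
  u_3 = (15/83, -25/83, -35/83)

Apply the Gram-Schmidt recurrence
  u_1 = v_1
  u_i = v_i − Σ_{j<i} ((v_i · u_j) / (u_j · u_j)) · u_j.

Step by step this gives:
  u_1 = (2, -3, 3)
  u_2 = (18/11, 23/22, -1/22)
  u_3 = (15/83, -25/83, -35/83)

Orthogonality check:
  u_2 · u_1 = 0 (should be 0)
  u_3 · u_1 = 0 (should be 0)
  u_3 · u_2 = 0 (should be 0)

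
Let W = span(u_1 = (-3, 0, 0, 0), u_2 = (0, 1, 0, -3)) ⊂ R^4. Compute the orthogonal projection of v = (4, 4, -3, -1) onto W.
proj_W(v) = (4, 7/10, 0, -21/10)

Set up U = [u_1 | ... | u_2] ∈ R^(4×2). The projector onto W = col(U) is P = U (U^T U)^(-1) U^T.
Compute U^T U =
  [9, 0]
  [0, 10],
and U^T v = (-12, 7).
Solve U^T U · c = U^T v for the coefficients: c = (-4/3, 7/10). The projection is proj_W(v) = U c.
Check: (v - proj_W(v)) · u_1 = 0  (should be 0).
Check: (v - proj_W(v)) · u_2 = 0  (should be 0).
Result: proj_W(v) = (4, 7/10, 0, -21/10).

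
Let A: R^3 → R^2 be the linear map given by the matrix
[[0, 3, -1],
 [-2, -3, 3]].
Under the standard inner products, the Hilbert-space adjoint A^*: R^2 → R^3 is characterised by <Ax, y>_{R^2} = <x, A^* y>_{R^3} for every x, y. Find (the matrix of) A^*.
A^* = A^T =
[[0, -2],
 [3, -3],
 [-1, 3]]

For real matrices with standard dot products, the defining identity <Ax, y> = <x, A^* y> gives (Ax)^T y = x^T (A^*) y, i.e. x^T A^T y = x^T (A^*) y. Since this holds for all x, y, we must have A^* = A^T. Therefore
A^* =
[[0, -2],
 [3, -3],
 [-1, 3]].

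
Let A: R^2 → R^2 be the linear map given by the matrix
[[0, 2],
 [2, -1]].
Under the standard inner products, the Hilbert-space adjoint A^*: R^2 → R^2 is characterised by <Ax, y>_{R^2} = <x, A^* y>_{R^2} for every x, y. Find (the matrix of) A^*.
A^* = A^T =
[[0, 2],
 [2, -1]]

For real matrices with standard dot products, the defining identity <Ax, y> = <x, A^* y> gives (Ax)^T y = x^T (A^*) y, i.e. x^T A^T y = x^T (A^*) y. Since this holds for all x, y, we must have A^* = A^T. Therefore
A^* =
[[0, 2],
 [2, -1]].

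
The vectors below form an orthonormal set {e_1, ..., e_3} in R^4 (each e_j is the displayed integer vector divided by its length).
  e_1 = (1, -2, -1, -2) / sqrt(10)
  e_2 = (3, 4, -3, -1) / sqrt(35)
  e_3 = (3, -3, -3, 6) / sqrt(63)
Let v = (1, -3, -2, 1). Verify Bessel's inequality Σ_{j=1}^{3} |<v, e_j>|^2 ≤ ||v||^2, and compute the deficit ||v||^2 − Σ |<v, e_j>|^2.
Σ |<v, e_j>|^2 = 29/2; ||v||^2 = 15; deficit = 1/2

Write each e_j = u_j / sqrt(<u_j, u_j>) where u_j is the displayed integer vector. Then <v, e_j> = <v, u_j> / sqrt(<u_j, u_j>), so |<v, e_j>|^2 = <v, u_j>^2 / <u_j, u_j>.
Coefficients: <v, e_1> = 7/sqrt(10), <v, e_2> = -4/sqrt(35), <v, e_3> = 24/sqrt(63).
Square and sum: Σ |<v, e_j>|^2 = 29/2.
Compute ||v||^2 = v·v = 15.
Deficit = 15 − 29/2 = 1/2 ≥ 0, confirming Bessel's inequality. (The deficit equals ||v − Σ <v,e_j> e_j||^2, the squared distance from v to span{e_j}.)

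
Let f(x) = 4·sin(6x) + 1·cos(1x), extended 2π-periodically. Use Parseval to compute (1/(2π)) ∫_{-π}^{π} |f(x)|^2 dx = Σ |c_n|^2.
Σ |c_n|^2 = 17/2

Expand |f|^2 and use orthogonality of {sin(nx), cos(mx)} on [-π, π]:
  ∫_{-π}^{π} sin(nx)^2 dx = π, ∫ cos(mx)^2 dx = π, and cross terms integrate to 0.
So ∫_{-π}^{π} f(x)^2 dx = 4^2 · π + 1^2 · π = (16 + 1)π.
Divide by 2π: (16 + 1)/2 = 17/2.
By Parseval, this equals Σ |c_n|^2.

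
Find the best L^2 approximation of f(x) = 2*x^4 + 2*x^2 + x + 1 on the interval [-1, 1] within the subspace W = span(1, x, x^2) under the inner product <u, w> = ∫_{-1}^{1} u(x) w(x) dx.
g(x) = 26*x^2/7 + x + 29/35

The best approximation g ∈ W is the orthogonal projection of f onto W. Writing g = a_0 + a_1 x + a_2 x^2, the coefficients solve the normal equations G · a = b where
  G_{ij} = <φ_i, φ_j> and b_i = <f, φ_i>, with φ_0 = 1, φ_1 = x, φ_2 = x^2.
G =
  [2, 0, 2/3]
  [0, 2/3, 0]
  [2/3, 0, 2/5],
b = (62/15, 2/3, 214/105).
Solving gives a_0 = 29/35, a_1 = 1, a_2 = 26/7, so
  g(x) = 26*x^2/7 + x + 29/35.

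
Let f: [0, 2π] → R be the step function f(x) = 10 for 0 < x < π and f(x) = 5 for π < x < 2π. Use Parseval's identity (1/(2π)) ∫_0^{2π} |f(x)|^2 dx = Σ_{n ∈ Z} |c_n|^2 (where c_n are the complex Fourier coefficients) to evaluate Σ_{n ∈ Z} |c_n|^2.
Σ |c_n|^2 = 125/2

Parseval equates the L^2 energy of f (normalised by 1/(2π)) with the ℓ^2 sum of its Fourier coefficients: (1/(2π)) ∫_0^{2π} |f|^2 = Σ |c_n|^2.
Compute the left side: (1/(2π)) [∫_0^π 10^2 dx + ∫_π^{2π} 5^2 dx] = (1/(2π)) · (100π + 25π) = (100 + 25)/2 = 125/2.
So Σ_{n ∈ Z} |c_n|^2 = 125/2.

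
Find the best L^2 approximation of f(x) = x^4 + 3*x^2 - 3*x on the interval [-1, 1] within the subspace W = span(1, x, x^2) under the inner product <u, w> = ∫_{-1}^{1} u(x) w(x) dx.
g(x) = 27*x^2/7 - 3*x - 3/35

The best approximation g ∈ W is the orthogonal projection of f onto W. Writing g = a_0 + a_1 x + a_2 x^2, the coefficients solve the normal equations G · a = b where
  G_{ij} = <φ_i, φ_j> and b_i = <f, φ_i>, with φ_0 = 1, φ_1 = x, φ_2 = x^2.
G =
  [2, 0, 2/3]
  [0, 2/3, 0]
  [2/3, 0, 2/5],
b = (12/5, -2, 52/35).
Solving gives a_0 = -3/35, a_1 = -3, a_2 = 27/7, so
  g(x) = 27*x^2/7 - 3*x - 3/35.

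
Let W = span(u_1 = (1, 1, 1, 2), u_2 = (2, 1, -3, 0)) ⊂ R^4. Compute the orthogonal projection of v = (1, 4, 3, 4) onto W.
proj_W(v) = (13/7, 29/14, 41/14, 32/7)

Set up U = [u_1 | ... | u_2] ∈ R^(4×2). The projector onto W = col(U) is P = U (U^T U)^(-1) U^T.
Compute U^T U =
  [7, 0]
  [0, 14],
and U^T v = (16, -3).
Solve U^T U · c = U^T v for the coefficients: c = (16/7, -3/14). The projection is proj_W(v) = U c.
Check: (v - proj_W(v)) · u_1 = 0  (should be 0).
Check: (v - proj_W(v)) · u_2 = 0  (should be 0).
Result: proj_W(v) = (13/7, 29/14, 41/14, 32/7).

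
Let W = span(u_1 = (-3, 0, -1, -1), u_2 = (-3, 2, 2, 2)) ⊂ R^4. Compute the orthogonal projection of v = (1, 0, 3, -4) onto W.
proj_W(v) = (93/103, -45/103, -73/206, -73/206)

Set up U = [u_1 | ... | u_2] ∈ R^(4×2). The projector onto W = col(U) is P = U (U^T U)^(-1) U^T.
Compute U^T U =
  [11, 5]
  [5, 21],
and U^T v = (-2, -5).
Solve U^T U · c = U^T v for the coefficients: c = (-17/206, -45/206). The projection is proj_W(v) = U c.
Check: (v - proj_W(v)) · u_1 = 0  (should be 0).
Check: (v - proj_W(v)) · u_2 = 0  (should be 0).
Result: proj_W(v) = (93/103, -45/103, -73/206, -73/206).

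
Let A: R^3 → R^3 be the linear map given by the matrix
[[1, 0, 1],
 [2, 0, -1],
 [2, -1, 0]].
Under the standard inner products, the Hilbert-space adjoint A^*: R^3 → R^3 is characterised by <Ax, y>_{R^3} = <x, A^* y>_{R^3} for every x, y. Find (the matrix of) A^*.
A^* = A^T =
[[1, 2, 2],
 [0, 0, -1],
 [1, -1, 0]]

For real matrices with standard dot products, the defining identity <Ax, y> = <x, A^* y> gives (Ax)^T y = x^T (A^*) y, i.e. x^T A^T y = x^T (A^*) y. Since this holds for all x, y, we must have A^* = A^T. Therefore
A^* =
[[1, 2, 2],
 [0, 0, -1],
 [1, -1, 0]].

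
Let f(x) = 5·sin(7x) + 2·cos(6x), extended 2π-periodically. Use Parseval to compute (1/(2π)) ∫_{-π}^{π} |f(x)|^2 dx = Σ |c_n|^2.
Σ |c_n|^2 = 29/2

Expand |f|^2 and use orthogonality of {sin(nx), cos(mx)} on [-π, π]:
  ∫_{-π}^{π} sin(nx)^2 dx = π, ∫ cos(mx)^2 dx = π, and cross terms integrate to 0.
So ∫_{-π}^{π} f(x)^2 dx = 5^2 · π + 2^2 · π = (25 + 4)π.
Divide by 2π: (25 + 4)/2 = 29/2.
By Parseval, this equals Σ |c_n|^2.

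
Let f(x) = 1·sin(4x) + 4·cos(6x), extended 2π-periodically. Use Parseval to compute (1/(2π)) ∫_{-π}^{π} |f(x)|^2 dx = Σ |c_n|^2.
Σ |c_n|^2 = 17/2

Expand |f|^2 and use orthogonality of {sin(nx), cos(mx)} on [-π, π]:
  ∫_{-π}^{π} sin(nx)^2 dx = π, ∫ cos(mx)^2 dx = π, and cross terms integrate to 0.
So ∫_{-π}^{π} f(x)^2 dx = 1^2 · π + 4^2 · π = (1 + 16)π.
Divide by 2π: (1 + 16)/2 = 17/2.
By Parseval, this equals Σ |c_n|^2.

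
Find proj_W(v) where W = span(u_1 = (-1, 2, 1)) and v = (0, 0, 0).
proj_W(v) = (0, 0, 0)

Set up U = [u_1 | ... | u_1] ∈ R^(3×1). The projector onto W = col(U) is P = U (U^T U)^(-1) U^T.
Compute U^T U =
  [6],
and U^T v = (0).
Solve U^T U · c = U^T v for the coefficients: c = (0). The projection is proj_W(v) = U c.
Check: (v - proj_W(v)) · u_1 = 0  (should be 0).
Result: proj_W(v) = (0, 0, 0).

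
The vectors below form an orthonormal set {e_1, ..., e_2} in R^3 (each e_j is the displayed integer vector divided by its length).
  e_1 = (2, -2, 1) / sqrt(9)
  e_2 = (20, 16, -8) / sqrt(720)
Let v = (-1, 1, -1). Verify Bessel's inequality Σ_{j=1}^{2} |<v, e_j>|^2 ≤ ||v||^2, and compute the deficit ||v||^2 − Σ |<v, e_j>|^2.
Σ |<v, e_j>|^2 = 14/5; ||v||^2 = 3; deficit = 1/5

Write each e_j = u_j / sqrt(<u_j, u_j>) where u_j is the displayed integer vector. Then <v, e_j> = <v, u_j> / sqrt(<u_j, u_j>), so |<v, e_j>|^2 = <v, u_j>^2 / <u_j, u_j>.
Coefficients: <v, e_1> = -5/sqrt(9), <v, e_2> = 4/sqrt(720).
Square and sum: Σ |<v, e_j>|^2 = 14/5.
Compute ||v||^2 = v·v = 3.
Deficit = 3 − 14/5 = 1/5 ≥ 0, confirming Bessel's inequality. (The deficit equals ||v − Σ <v,e_j> e_j||^2, the squared distance from v to span{e_j}.)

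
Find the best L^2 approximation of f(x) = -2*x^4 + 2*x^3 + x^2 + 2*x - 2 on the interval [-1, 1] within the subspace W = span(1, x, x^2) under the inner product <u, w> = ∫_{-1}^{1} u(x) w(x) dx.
g(x) = -5*x^2/7 + 16*x/5 - 64/35

The best approximation g ∈ W is the orthogonal projection of f onto W. Writing g = a_0 + a_1 x + a_2 x^2, the coefficients solve the normal equations G · a = b where
  G_{ij} = <φ_i, φ_j> and b_i = <f, φ_i>, with φ_0 = 1, φ_1 = x, φ_2 = x^2.
G =
  [2, 0, 2/3]
  [0, 2/3, 0]
  [2/3, 0, 2/5],
b = (-62/15, 32/15, -158/105).
Solving gives a_0 = -64/35, a_1 = 16/5, a_2 = -5/7, so
  g(x) = -5*x^2/7 + 16*x/5 - 64/35.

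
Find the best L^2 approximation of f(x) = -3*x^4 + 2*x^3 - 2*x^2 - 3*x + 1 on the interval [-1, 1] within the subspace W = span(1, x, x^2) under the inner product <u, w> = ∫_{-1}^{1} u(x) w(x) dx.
g(x) = -32*x^2/7 - 9*x/5 + 44/35

The best approximation g ∈ W is the orthogonal projection of f onto W. Writing g = a_0 + a_1 x + a_2 x^2, the coefficients solve the normal equations G · a = b where
  G_{ij} = <φ_i, φ_j> and b_i = <f, φ_i>, with φ_0 = 1, φ_1 = x, φ_2 = x^2.
G =
  [2, 0, 2/3]
  [0, 2/3, 0]
  [2/3, 0, 2/5],
b = (-8/15, -6/5, -104/105).
Solving gives a_0 = 44/35, a_1 = -9/5, a_2 = -32/7, so
  g(x) = -32*x^2/7 - 9*x/5 + 44/35.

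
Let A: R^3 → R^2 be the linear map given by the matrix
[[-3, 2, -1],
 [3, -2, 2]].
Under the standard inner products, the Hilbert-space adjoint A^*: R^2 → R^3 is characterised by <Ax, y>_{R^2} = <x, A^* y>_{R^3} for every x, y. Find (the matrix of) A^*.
A^* = A^T =
[[-3, 3],
 [2, -2],
 [-1, 2]]

For real matrices with standard dot products, the defining identity <Ax, y> = <x, A^* y> gives (Ax)^T y = x^T (A^*) y, i.e. x^T A^T y = x^T (A^*) y. Since this holds for all x, y, we must have A^* = A^T. Therefore
A^* =
[[-3, 3],
 [2, -2],
 [-1, 2]].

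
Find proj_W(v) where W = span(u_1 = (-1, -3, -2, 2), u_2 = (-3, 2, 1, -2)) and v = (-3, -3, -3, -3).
proj_W(v) = (-34/9, -14/9, -4/3, 4/9)

Set up U = [u_1 | ... | u_2] ∈ R^(4×2). The projector onto W = col(U) is P = U (U^T U)^(-1) U^T.
Compute U^T U =
  [18, -9]
  [-9, 18],
and U^T v = (12, 6).
Solve U^T U · c = U^T v for the coefficients: c = (10/9, 8/9). The projection is proj_W(v) = U c.
Check: (v - proj_W(v)) · u_1 = 0  (should be 0).
Check: (v - proj_W(v)) · u_2 = 0  (should be 0).
Result: proj_W(v) = (-34/9, -14/9, -4/3, 4/9).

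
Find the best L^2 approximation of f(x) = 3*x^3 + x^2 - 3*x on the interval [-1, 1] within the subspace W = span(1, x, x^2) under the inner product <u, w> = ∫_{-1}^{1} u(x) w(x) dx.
g(x) = x^2 - 6*x/5

The best approximation g ∈ W is the orthogonal projection of f onto W. Writing g = a_0 + a_1 x + a_2 x^2, the coefficients solve the normal equations G · a = b where
  G_{ij} = <φ_i, φ_j> and b_i = <f, φ_i>, with φ_0 = 1, φ_1 = x, φ_2 = x^2.
G =
  [2, 0, 2/3]
  [0, 2/3, 0]
  [2/3, 0, 2/5],
b = (2/3, -4/5, 2/5).
Solving gives a_0 = 0, a_1 = -6/5, a_2 = 1, so
  g(x) = x^2 - 6*x/5.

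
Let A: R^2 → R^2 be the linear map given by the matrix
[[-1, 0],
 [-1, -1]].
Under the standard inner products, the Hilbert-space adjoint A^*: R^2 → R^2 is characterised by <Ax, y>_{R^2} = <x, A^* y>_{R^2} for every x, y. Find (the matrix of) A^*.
A^* = A^T =
[[-1, -1],
 [0, -1]]

For real matrices with standard dot products, the defining identity <Ax, y> = <x, A^* y> gives (Ax)^T y = x^T (A^*) y, i.e. x^T A^T y = x^T (A^*) y. Since this holds for all x, y, we must have A^* = A^T. Therefore
A^* =
[[-1, -1],
 [0, -1]].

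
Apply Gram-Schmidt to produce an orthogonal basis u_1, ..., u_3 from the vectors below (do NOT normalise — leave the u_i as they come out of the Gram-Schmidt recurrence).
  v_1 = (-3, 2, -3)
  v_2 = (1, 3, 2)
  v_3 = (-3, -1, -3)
Orthogonal basis:
  u_1 = (-3, 2, -3)
  u_2 = (13/22, 36/11, 35/22)
  u_3 = (-9/23, -27/299, 99/299)

Apply the Gram-Schmidt recurrence
  u_1 = v_1
  u_i = v_i − Σ_{j<i} ((v_i · u_j) / (u_j · u_j)) · u_j.

Step by step this gives:
  u_1 = (-3, 2, -3)
  u_2 = (13/22, 36/11, 35/22)
  u_3 = (-9/23, -27/299, 99/299)

Orthogonality check:
  u_2 · u_1 = 0 (should be 0)
  u_3 · u_1 = 0 (should be 0)
  u_3 · u_2 = 0 (should be 0)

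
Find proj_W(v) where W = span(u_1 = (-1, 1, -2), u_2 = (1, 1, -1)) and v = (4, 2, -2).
proj_W(v) = (27/7, 17/7, -12/7)

Set up U = [u_1 | ... | u_2] ∈ R^(3×2). The projector onto W = col(U) is P = U (U^T U)^(-1) U^T.
Compute U^T U =
  [6, 2]
  [2, 3],
and U^T v = (2, 8).
Solve U^T U · c = U^T v for the coefficients: c = (-5/7, 22/7). The projection is proj_W(v) = U c.
Check: (v - proj_W(v)) · u_1 = 0  (should be 0).
Check: (v - proj_W(v)) · u_2 = 0  (should be 0).
Result: proj_W(v) = (27/7, 17/7, -12/7).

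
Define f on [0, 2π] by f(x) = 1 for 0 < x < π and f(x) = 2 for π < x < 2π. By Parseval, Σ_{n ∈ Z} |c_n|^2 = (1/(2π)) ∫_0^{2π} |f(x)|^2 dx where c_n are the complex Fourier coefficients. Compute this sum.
Σ |c_n|^2 = 5/2

Parseval equates the L^2 energy of f (normalised by 1/(2π)) with the ℓ^2 sum of its Fourier coefficients: (1/(2π)) ∫_0^{2π} |f|^2 = Σ |c_n|^2.
Compute the left side: (1/(2π)) [∫_0^π 1^2 dx + ∫_π^{2π} 2^2 dx] = (1/(2π)) · (1π + 4π) = (1 + 4)/2 = 5/2.
So Σ_{n ∈ Z} |c_n|^2 = 5/2.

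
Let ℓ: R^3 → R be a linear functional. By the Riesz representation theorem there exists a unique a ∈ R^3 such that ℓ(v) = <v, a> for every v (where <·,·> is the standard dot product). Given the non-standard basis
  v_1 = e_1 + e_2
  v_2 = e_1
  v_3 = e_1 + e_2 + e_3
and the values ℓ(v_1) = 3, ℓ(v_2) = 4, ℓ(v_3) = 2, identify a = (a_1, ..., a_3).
a = (4, -1, -1)

Write a = (a_1, ..., a_3) in the standard basis. For each basis vector v_i, ℓ(v_i) = <v_i, a> is a linear equation in the a_j's. Collect the n equations into a matrix system V a = ℓ, where row i of V is v_i (expressed in the standard basis). Since V is invertible (lower-triangular with 1s on the diagonal, up to permutation), solve by back-substitution:
  V =
[[1, 1, 0],
 [1, 0, 0],
 [1, 1, 1]]
  V a = (3, 4, 2)
Solving gives a = (4, -1, -1).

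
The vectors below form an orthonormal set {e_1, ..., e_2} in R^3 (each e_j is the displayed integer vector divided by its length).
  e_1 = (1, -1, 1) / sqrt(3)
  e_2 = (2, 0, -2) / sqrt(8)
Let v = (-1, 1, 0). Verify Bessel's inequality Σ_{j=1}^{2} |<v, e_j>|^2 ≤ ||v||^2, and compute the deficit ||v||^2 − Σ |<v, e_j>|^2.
Σ |<v, e_j>|^2 = 11/6; ||v||^2 = 2; deficit = 1/6

Write each e_j = u_j / sqrt(<u_j, u_j>) where u_j is the displayed integer vector. Then <v, e_j> = <v, u_j> / sqrt(<u_j, u_j>), so |<v, e_j>|^2 = <v, u_j>^2 / <u_j, u_j>.
Coefficients: <v, e_1> = -2/sqrt(3), <v, e_2> = -2/sqrt(8).
Square and sum: Σ |<v, e_j>|^2 = 11/6.
Compute ||v||^2 = v·v = 2.
Deficit = 2 − 11/6 = 1/6 ≥ 0, confirming Bessel's inequality. (The deficit equals ||v − Σ <v,e_j> e_j||^2, the squared distance from v to span{e_j}.)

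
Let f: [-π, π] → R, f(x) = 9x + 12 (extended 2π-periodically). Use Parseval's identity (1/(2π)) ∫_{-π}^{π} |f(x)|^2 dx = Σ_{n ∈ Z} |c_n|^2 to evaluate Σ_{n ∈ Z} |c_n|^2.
Σ |c_n|^2 = 27π^2 + 144

Expand and integrate term by term over [-π, π]:
  ∫ (9x)^2 dx = 81·(2π^3/3); ∫ 2·9·(12)·x dx = 0 (odd integrand); ∫ 12^2 dx = 144·2π.
So (1/(2π)) ∫_{-π}^{π} (9x + 12)^2 dx = 81π^2/3 + 144 = 27π^2 + 144.
Parseval ⇒ Σ |c_n|^2 = 27π^2 + 144.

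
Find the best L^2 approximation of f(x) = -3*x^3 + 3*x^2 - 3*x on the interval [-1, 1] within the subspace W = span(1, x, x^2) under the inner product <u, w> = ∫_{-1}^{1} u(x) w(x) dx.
g(x) = 3*x^2 - 24*x/5

The best approximation g ∈ W is the orthogonal projection of f onto W. Writing g = a_0 + a_1 x + a_2 x^2, the coefficients solve the normal equations G · a = b where
  G_{ij} = <φ_i, φ_j> and b_i = <f, φ_i>, with φ_0 = 1, φ_1 = x, φ_2 = x^2.
G =
  [2, 0, 2/3]
  [0, 2/3, 0]
  [2/3, 0, 2/5],
b = (2, -16/5, 6/5).
Solving gives a_0 = 0, a_1 = -24/5, a_2 = 3, so
  g(x) = 3*x^2 - 24*x/5.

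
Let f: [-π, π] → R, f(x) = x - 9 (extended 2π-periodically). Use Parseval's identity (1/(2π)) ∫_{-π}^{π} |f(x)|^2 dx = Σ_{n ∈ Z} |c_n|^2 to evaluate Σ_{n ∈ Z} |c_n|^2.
Σ |c_n|^2 = π^2/3 + 81

Expand and integrate term by term over [-π, π]:
  ∫ (x)^2 dx = 1·(2π^3/3); ∫ 2·1·(-9)·x dx = 0 (odd integrand); ∫ (-9)^2 dx = 81·2π.
So (1/(2π)) ∫_{-π}^{π} (x - 9)^2 dx = 1π^2/3 + 81 = π^2/3 + 81.
Parseval ⇒ Σ |c_n|^2 = π^2/3 + 81.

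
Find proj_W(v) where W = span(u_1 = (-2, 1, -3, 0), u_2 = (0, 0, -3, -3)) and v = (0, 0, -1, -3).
proj_W(v) = (12/19, -6/19, -29/19, -47/19)

Set up U = [u_1 | ... | u_2] ∈ R^(4×2). The projector onto W = col(U) is P = U (U^T U)^(-1) U^T.
Compute U^T U =
  [14, 9]
  [9, 18],
and U^T v = (3, 12).
Solve U^T U · c = U^T v for the coefficients: c = (-6/19, 47/57). The projection is proj_W(v) = U c.
Check: (v - proj_W(v)) · u_1 = 0  (should be 0).
Check: (v - proj_W(v)) · u_2 = 0  (should be 0).
Result: proj_W(v) = (12/19, -6/19, -29/19, -47/19).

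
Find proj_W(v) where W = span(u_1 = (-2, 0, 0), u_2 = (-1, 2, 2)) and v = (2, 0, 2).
proj_W(v) = (2, 1, 1)

Set up U = [u_1 | ... | u_2] ∈ R^(3×2). The projector onto W = col(U) is P = U (U^T U)^(-1) U^T.
Compute U^T U =
  [4, 2]
  [2, 9],
and U^T v = (-4, 2).
Solve U^T U · c = U^T v for the coefficients: c = (-5/4, 1/2). The projection is proj_W(v) = U c.
Check: (v - proj_W(v)) · u_1 = 0  (should be 0).
Check: (v - proj_W(v)) · u_2 = 0  (should be 0).
Result: proj_W(v) = (2, 1, 1).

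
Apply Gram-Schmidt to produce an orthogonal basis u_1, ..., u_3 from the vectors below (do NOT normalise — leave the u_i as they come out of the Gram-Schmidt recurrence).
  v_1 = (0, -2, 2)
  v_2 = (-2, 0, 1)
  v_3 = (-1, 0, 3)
Orthogonal basis:
  u_1 = (0, -2, 2)
  u_2 = (-2, 1/2, 1/2)
  u_3 = (5/9, 10/9, 10/9)

Apply the Gram-Schmidt recurrence
  u_1 = v_1
  u_i = v_i − Σ_{j<i} ((v_i · u_j) / (u_j · u_j)) · u_j.

Step by step this gives:
  u_1 = (0, -2, 2)
  u_2 = (-2, 1/2, 1/2)
  u_3 = (5/9, 10/9, 10/9)

Orthogonality check:
  u_2 · u_1 = 0 (should be 0)
  u_3 · u_1 = 0 (should be 0)
  u_3 · u_2 = 0 (should be 0)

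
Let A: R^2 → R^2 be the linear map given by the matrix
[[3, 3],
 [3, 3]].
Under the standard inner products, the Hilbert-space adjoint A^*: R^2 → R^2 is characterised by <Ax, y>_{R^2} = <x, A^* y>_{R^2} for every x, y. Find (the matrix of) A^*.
A^* = A^T =
[[3, 3],
 [3, 3]]

For real matrices with standard dot products, the defining identity <Ax, y> = <x, A^* y> gives (Ax)^T y = x^T (A^*) y, i.e. x^T A^T y = x^T (A^*) y. Since this holds for all x, y, we must have A^* = A^T. Therefore
A^* =
[[3, 3],
 [3, 3]].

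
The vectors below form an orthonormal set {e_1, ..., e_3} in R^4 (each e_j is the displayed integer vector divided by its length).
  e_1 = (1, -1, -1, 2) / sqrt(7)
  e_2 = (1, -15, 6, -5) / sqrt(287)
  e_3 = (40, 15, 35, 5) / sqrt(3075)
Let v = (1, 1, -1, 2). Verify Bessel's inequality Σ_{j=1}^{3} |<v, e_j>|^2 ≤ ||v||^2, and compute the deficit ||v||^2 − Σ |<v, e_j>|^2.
Σ |<v, e_j>|^2 = 7; ||v||^2 = 7; deficit = 0

Write each e_j = u_j / sqrt(<u_j, u_j>) where u_j is the displayed integer vector. Then <v, e_j> = <v, u_j> / sqrt(<u_j, u_j>), so |<v, e_j>|^2 = <v, u_j>^2 / <u_j, u_j>.
Coefficients: <v, e_1> = 5/sqrt(7), <v, e_2> = -30/sqrt(287), <v, e_3> = 30/sqrt(3075).
Square and sum: Σ |<v, e_j>|^2 = 7.
Compute ||v||^2 = v·v = 7.
Deficit = 7 − 7 = 0 ≥ 0, confirming Bessel's inequality. (The deficit equals ||v − Σ <v,e_j> e_j||^2, the squared distance from v to span{e_j}.)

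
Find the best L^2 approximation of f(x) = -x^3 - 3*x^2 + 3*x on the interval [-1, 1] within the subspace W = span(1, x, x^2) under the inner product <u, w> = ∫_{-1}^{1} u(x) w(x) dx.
g(x) = -3*x^2 + 12*x/5

The best approximation g ∈ W is the orthogonal projection of f onto W. Writing g = a_0 + a_1 x + a_2 x^2, the coefficients solve the normal equations G · a = b where
  G_{ij} = <φ_i, φ_j> and b_i = <f, φ_i>, with φ_0 = 1, φ_1 = x, φ_2 = x^2.
G =
  [2, 0, 2/3]
  [0, 2/3, 0]
  [2/3, 0, 2/5],
b = (-2, 8/5, -6/5).
Solving gives a_0 = 0, a_1 = 12/5, a_2 = -3, so
  g(x) = -3*x^2 + 12*x/5.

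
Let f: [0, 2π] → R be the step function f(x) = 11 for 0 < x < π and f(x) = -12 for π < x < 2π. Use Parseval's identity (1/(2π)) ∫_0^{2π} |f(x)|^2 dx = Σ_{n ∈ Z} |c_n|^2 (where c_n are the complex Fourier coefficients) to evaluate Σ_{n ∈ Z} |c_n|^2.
Σ |c_n|^2 = 265/2

Parseval equates the L^2 energy of f (normalised by 1/(2π)) with the ℓ^2 sum of its Fourier coefficients: (1/(2π)) ∫_0^{2π} |f|^2 = Σ |c_n|^2.
Compute the left side: (1/(2π)) [∫_0^π 11^2 dx + ∫_π^{2π} (-12)^2 dx] = (1/(2π)) · (121π + 144π) = (121 + 144)/2 = 265/2.
So Σ_{n ∈ Z} |c_n|^2 = 265/2.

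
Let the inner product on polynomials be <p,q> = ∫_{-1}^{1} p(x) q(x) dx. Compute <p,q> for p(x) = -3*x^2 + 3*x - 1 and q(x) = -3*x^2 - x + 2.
<p,q> = -22/5

Expand the product: p(x)·q(x) = 9*x^4 - 6*x^3 - 6*x^2 + 7*x - 2.
∫_{-1}^{1} of each monomial x^k gives [2/(k+1) if k even, 0 if k odd]. Integrating term-by-term (or equivalently evaluating the antiderivative F(x) = 9*x^5/5 - 3*x^4/2 - 2*x^3 + 7*x^2/2 - 2*x at the endpoints):
  F(1) − F(−1) = -1/5 − (21/5) = -22/5.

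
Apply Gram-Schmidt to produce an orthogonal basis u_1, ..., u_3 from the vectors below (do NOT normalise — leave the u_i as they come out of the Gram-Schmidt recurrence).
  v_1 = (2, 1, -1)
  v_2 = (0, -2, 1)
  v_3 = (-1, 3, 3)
Orthogonal basis:
  u_1 = (2, 1, -1)
  u_2 = (1, -3/2, 1/2)
  u_3 = (17/21, 34/21, 68/21)

Apply the Gram-Schmidt recurrence
  u_1 = v_1
  u_i = v_i − Σ_{j<i} ((v_i · u_j) / (u_j · u_j)) · u_j.

Step by step this gives:
  u_1 = (2, 1, -1)
  u_2 = (1, -3/2, 1/2)
  u_3 = (17/21, 34/21, 68/21)

Orthogonality check:
  u_2 · u_1 = 0 (should be 0)
  u_3 · u_1 = 0 (should be 0)
  u_3 · u_2 = 0 (should be 0)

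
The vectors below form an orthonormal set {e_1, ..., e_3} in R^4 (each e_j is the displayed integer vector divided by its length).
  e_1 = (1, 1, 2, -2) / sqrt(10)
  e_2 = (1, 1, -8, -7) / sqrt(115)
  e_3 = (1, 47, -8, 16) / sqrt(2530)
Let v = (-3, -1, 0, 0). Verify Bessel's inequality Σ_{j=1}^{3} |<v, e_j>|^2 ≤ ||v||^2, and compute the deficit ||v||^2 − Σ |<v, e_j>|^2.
Σ |<v, e_j>|^2 = 30/11; ||v||^2 = 10; deficit = 80/11

Write each e_j = u_j / sqrt(<u_j, u_j>) where u_j is the displayed integer vector. Then <v, e_j> = <v, u_j> / sqrt(<u_j, u_j>), so |<v, e_j>|^2 = <v, u_j>^2 / <u_j, u_j>.
Coefficients: <v, e_1> = -4/sqrt(10), <v, e_2> = -4/sqrt(115), <v, e_3> = -50/sqrt(2530).
Square and sum: Σ |<v, e_j>|^2 = 30/11.
Compute ||v||^2 = v·v = 10.
Deficit = 10 − 30/11 = 80/11 ≥ 0, confirming Bessel's inequality. (The deficit equals ||v − Σ <v,e_j> e_j||^2, the squared distance from v to span{e_j}.)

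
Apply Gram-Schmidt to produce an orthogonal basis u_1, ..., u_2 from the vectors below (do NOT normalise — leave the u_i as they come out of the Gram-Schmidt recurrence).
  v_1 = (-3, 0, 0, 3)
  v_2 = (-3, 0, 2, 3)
Orthogonal basis:
  u_1 = (-3, 0, 0, 3)
  u_2 = (0, 0, 2, 0)

Apply the Gram-Schmidt recurrence
  u_1 = v_1
  u_i = v_i − Σ_{j<i} ((v_i · u_j) / (u_j · u_j)) · u_j.

Step by step this gives:
  u_1 = (-3, 0, 0, 3)
  u_2 = (0, 0, 2, 0)

Orthogonality check:
  u_2 · u_1 = 0 (should be 0)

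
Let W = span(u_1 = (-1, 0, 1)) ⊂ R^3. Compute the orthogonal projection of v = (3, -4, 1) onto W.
proj_W(v) = (1, 0, -1)

Set up U = [u_1 | ... | u_1] ∈ R^(3×1). The projector onto W = col(U) is P = U (U^T U)^(-1) U^T.
Compute U^T U =
  [2],
and U^T v = (-2).
Solve U^T U · c = U^T v for the coefficients: c = (-1). The projection is proj_W(v) = U c.
Check: (v - proj_W(v)) · u_1 = 0  (should be 0).
Result: proj_W(v) = (1, 0, -1).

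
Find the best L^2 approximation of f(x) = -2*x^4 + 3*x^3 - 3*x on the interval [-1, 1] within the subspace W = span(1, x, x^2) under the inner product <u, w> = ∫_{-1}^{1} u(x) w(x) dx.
g(x) = -12*x^2/7 - 6*x/5 + 6/35

The best approximation g ∈ W is the orthogonal projection of f onto W. Writing g = a_0 + a_1 x + a_2 x^2, the coefficients solve the normal equations G · a = b where
  G_{ij} = <φ_i, φ_j> and b_i = <f, φ_i>, with φ_0 = 1, φ_1 = x, φ_2 = x^2.
G =
  [2, 0, 2/3]
  [0, 2/3, 0]
  [2/3, 0, 2/5],
b = (-4/5, -4/5, -4/7).
Solving gives a_0 = 6/35, a_1 = -6/5, a_2 = -12/7, so
  g(x) = -12*x^2/7 - 6*x/5 + 6/35.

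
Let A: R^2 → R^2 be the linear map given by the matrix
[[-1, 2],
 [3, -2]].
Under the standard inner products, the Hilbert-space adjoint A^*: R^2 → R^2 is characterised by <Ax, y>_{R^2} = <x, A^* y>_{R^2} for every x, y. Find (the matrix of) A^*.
A^* = A^T =
[[-1, 3],
 [2, -2]]

For real matrices with standard dot products, the defining identity <Ax, y> = <x, A^* y> gives (Ax)^T y = x^T (A^*) y, i.e. x^T A^T y = x^T (A^*) y. Since this holds for all x, y, we must have A^* = A^T. Therefore
A^* =
[[-1, 3],
 [2, -2]].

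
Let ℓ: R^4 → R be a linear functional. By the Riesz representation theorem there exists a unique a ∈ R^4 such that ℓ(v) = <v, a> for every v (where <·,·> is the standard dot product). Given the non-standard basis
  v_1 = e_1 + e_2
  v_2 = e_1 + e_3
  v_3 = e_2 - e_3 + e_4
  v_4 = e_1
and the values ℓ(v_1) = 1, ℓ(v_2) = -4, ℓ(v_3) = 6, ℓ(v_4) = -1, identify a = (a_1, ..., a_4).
a = (-1, 2, -3, 1)

Write a = (a_1, ..., a_4) in the standard basis. For each basis vector v_i, ℓ(v_i) = <v_i, a> is a linear equation in the a_j's. Collect the n equations into a matrix system V a = ℓ, where row i of V is v_i (expressed in the standard basis). Since V is invertible (lower-triangular with 1s on the diagonal, up to permutation), solve by back-substitution:
  V =
[[1, 1, 0, 0],
 [1, 0, 1, 0],
 [0, 1, -1, 1],
 [1, 0, 0, 0]]
  V a = (1, -4, 6, -1)
Solving gives a = (-1, 2, -3, 1).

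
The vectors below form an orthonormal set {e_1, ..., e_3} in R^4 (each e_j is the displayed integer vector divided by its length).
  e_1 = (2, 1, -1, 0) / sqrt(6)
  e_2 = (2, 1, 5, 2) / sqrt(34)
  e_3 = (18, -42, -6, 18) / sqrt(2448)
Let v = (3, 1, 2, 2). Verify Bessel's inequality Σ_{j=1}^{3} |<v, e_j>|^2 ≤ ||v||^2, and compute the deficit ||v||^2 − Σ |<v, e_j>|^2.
Σ |<v, e_j>|^2 = 53/3; ||v||^2 = 18; deficit = 1/3

Write each e_j = u_j / sqrt(<u_j, u_j>) where u_j is the displayed integer vector. Then <v, e_j> = <v, u_j> / sqrt(<u_j, u_j>), so |<v, e_j>|^2 = <v, u_j>^2 / <u_j, u_j>.
Coefficients: <v, e_1> = 5/sqrt(6), <v, e_2> = 21/sqrt(34), <v, e_3> = 36/sqrt(2448).
Square and sum: Σ |<v, e_j>|^2 = 53/3.
Compute ||v||^2 = v·v = 18.
Deficit = 18 − 53/3 = 1/3 ≥ 0, confirming Bessel's inequality. (The deficit equals ||v − Σ <v,e_j> e_j||^2, the squared distance from v to span{e_j}.)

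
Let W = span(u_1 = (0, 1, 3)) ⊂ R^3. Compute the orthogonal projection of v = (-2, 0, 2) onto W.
proj_W(v) = (0, 3/5, 9/5)

Set up U = [u_1 | ... | u_1] ∈ R^(3×1). The projector onto W = col(U) is P = U (U^T U)^(-1) U^T.
Compute U^T U =
  [10],
and U^T v = (6).
Solve U^T U · c = U^T v for the coefficients: c = (3/5). The projection is proj_W(v) = U c.
Check: (v - proj_W(v)) · u_1 = 0  (should be 0).
Result: proj_W(v) = (0, 3/5, 9/5).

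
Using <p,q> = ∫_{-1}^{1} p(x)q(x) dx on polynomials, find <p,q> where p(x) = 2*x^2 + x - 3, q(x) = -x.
<p,q> = -2/3

Expand the product: p(x)·q(x) = -2*x^3 - x^2 + 3*x.
∫_{-1}^{1} of each monomial x^k gives [2/(k+1) if k even, 0 if k odd]. Integrating term-by-term (or equivalently evaluating the antiderivative F(x) = -x^4/2 - x^3/3 + 3*x^2/2 at the endpoints):
  F(1) − F(−1) = 2/3 − (4/3) = -2/3.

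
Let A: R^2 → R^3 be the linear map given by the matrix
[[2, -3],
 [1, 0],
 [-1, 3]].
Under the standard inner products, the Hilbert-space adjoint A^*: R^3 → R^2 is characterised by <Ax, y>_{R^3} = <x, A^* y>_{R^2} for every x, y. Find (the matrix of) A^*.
A^* = A^T =
[[2, 1, -1],
 [-3, 0, 3]]

For real matrices with standard dot products, the defining identity <Ax, y> = <x, A^* y> gives (Ax)^T y = x^T (A^*) y, i.e. x^T A^T y = x^T (A^*) y. Since this holds for all x, y, we must have A^* = A^T. Therefore
A^* =
[[2, 1, -1],
 [-3, 0, 3]].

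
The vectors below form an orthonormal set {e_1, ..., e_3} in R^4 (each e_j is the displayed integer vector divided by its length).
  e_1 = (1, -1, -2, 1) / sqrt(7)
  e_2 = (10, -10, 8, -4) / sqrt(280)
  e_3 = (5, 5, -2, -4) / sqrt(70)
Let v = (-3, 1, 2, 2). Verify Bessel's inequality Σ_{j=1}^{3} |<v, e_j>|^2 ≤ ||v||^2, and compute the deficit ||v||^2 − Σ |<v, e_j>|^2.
Σ |<v, e_j>|^2 = 110/7; ||v||^2 = 18; deficit = 16/7

Write each e_j = u_j / sqrt(<u_j, u_j>) where u_j is the displayed integer vector. Then <v, e_j> = <v, u_j> / sqrt(<u_j, u_j>), so |<v, e_j>|^2 = <v, u_j>^2 / <u_j, u_j>.
Coefficients: <v, e_1> = -6/sqrt(7), <v, e_2> = -32/sqrt(280), <v, e_3> = -22/sqrt(70).
Square and sum: Σ |<v, e_j>|^2 = 110/7.
Compute ||v||^2 = v·v = 18.
Deficit = 18 − 110/7 = 16/7 ≥ 0, confirming Bessel's inequality. (The deficit equals ||v − Σ <v,e_j> e_j||^2, the squared distance from v to span{e_j}.)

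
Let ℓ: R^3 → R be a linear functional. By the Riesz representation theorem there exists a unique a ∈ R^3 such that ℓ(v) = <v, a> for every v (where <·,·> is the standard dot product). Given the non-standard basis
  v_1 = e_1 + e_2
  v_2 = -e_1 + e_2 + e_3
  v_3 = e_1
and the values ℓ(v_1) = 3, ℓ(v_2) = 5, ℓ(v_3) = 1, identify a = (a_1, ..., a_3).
a = (1, 2, 4)

Write a = (a_1, ..., a_3) in the standard basis. For each basis vector v_i, ℓ(v_i) = <v_i, a> is a linear equation in the a_j's. Collect the n equations into a matrix system V a = ℓ, where row i of V is v_i (expressed in the standard basis). Since V is invertible (lower-triangular with 1s on the diagonal, up to permutation), solve by back-substitution:
  V =
[[1, 1, 0],
 [-1, 1, 1],
 [1, 0, 0]]
  V a = (3, 5, 1)
Solving gives a = (1, 2, 4).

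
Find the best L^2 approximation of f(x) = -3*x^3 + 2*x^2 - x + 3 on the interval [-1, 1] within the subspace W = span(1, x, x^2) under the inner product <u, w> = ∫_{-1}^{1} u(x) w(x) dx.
g(x) = 2*x^2 - 14*x/5 + 3

The best approximation g ∈ W is the orthogonal projection of f onto W. Writing g = a_0 + a_1 x + a_2 x^2, the coefficients solve the normal equations G · a = b where
  G_{ij} = <φ_i, φ_j> and b_i = <f, φ_i>, with φ_0 = 1, φ_1 = x, φ_2 = x^2.
G =
  [2, 0, 2/3]
  [0, 2/3, 0]
  [2/3, 0, 2/5],
b = (22/3, -28/15, 14/5).
Solving gives a_0 = 3, a_1 = -14/5, a_2 = 2, so
  g(x) = 2*x^2 - 14*x/5 + 3.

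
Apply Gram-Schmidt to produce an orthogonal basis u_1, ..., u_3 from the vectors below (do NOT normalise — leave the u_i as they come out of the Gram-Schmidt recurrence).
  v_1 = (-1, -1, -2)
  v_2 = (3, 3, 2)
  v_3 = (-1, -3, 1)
Orthogonal basis:
  u_1 = (-1, -1, -2)
  u_2 = (4/3, 4/3, -4/3)
  u_3 = (1, -1, 0)

Apply the Gram-Schmidt recurrence
  u_1 = v_1
  u_i = v_i − Σ_{j<i} ((v_i · u_j) / (u_j · u_j)) · u_j.

Step by step this gives:
  u_1 = (-1, -1, -2)
  u_2 = (4/3, 4/3, -4/3)
  u_3 = (1, -1, 0)

Orthogonality check:
  u_2 · u_1 = 0 (should be 0)
  u_3 · u_1 = 0 (should be 0)
  u_3 · u_2 = 0 (should be 0)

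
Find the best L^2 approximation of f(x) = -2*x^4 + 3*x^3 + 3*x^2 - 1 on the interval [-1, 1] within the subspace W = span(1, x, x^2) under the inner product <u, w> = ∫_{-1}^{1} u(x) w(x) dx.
g(x) = 9*x^2/7 + 9*x/5 - 29/35

The best approximation g ∈ W is the orthogonal projection of f onto W. Writing g = a_0 + a_1 x + a_2 x^2, the coefficients solve the normal equations G · a = b where
  G_{ij} = <φ_i, φ_j> and b_i = <f, φ_i>, with φ_0 = 1, φ_1 = x, φ_2 = x^2.
G =
  [2, 0, 2/3]
  [0, 2/3, 0]
  [2/3, 0, 2/5],
b = (-4/5, 6/5, -4/105).
Solving gives a_0 = -29/35, a_1 = 9/5, a_2 = 9/7, so
  g(x) = 9*x^2/7 + 9*x/5 - 29/35.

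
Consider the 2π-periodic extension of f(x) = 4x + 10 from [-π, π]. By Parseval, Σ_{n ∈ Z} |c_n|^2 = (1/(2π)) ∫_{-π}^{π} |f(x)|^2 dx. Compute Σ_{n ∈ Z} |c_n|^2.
Σ |c_n|^2 = 16π^2/3 + 100

Expand and integrate term by term over [-π, π]:
  ∫ (4x)^2 dx = 16·(2π^3/3); ∫ 2·4·(10)·x dx = 0 (odd integrand); ∫ 10^2 dx = 100·2π.
So (1/(2π)) ∫_{-π}^{π} (4x + 10)^2 dx = 16π^2/3 + 100 = 16π^2/3 + 100.
Parseval ⇒ Σ |c_n|^2 = 16π^2/3 + 100.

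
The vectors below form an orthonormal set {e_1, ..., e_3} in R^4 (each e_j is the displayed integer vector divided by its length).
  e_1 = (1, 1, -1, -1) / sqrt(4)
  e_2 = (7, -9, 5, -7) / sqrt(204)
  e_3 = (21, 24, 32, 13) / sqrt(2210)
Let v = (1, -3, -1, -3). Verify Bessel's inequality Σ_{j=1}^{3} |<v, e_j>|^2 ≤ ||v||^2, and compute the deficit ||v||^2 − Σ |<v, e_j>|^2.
Σ |<v, e_j>|^2 = 3898/195; ||v||^2 = 20; deficit = 2/195

Write each e_j = u_j / sqrt(<u_j, u_j>) where u_j is the displayed integer vector. Then <v, e_j> = <v, u_j> / sqrt(<u_j, u_j>), so |<v, e_j>|^2 = <v, u_j>^2 / <u_j, u_j>.
Coefficients: <v, e_1> = 2/sqrt(4), <v, e_2> = 50/sqrt(204), <v, e_3> = -122/sqrt(2210).
Square and sum: Σ |<v, e_j>|^2 = 3898/195.
Compute ||v||^2 = v·v = 20.
Deficit = 20 − 3898/195 = 2/195 ≥ 0, confirming Bessel's inequality. (The deficit equals ||v − Σ <v,e_j> e_j||^2, the squared distance from v to span{e_j}.)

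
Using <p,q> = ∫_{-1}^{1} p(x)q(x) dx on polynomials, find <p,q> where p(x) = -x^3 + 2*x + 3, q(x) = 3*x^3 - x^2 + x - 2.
<p,q> = -242/21

Expand the product: p(x)·q(x) = -3*x^6 + x^5 + 5*x^4 + 9*x^3 - x^2 - x - 6.
∫_{-1}^{1} of each monomial x^k gives [2/(k+1) if k even, 0 if k odd]. Integrating term-by-term (or equivalently evaluating the antiderivative F(x) = -3*x^7/7 + x^6/6 + x^5 + 9*x^4/4 - x^3/3 - x^2/2 - 6*x at the endpoints):
  F(1) − F(−1) = -323/84 − (215/28) = -242/21.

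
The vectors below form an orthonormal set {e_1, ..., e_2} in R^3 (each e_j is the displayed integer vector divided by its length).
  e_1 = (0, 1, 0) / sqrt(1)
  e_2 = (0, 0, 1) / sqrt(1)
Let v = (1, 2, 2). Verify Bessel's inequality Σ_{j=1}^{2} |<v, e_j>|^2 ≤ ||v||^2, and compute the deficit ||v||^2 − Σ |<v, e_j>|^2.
Σ |<v, e_j>|^2 = 8; ||v||^2 = 9; deficit = 1

Write each e_j = u_j / sqrt(<u_j, u_j>) where u_j is the displayed integer vector. Then <v, e_j> = <v, u_j> / sqrt(<u_j, u_j>), so |<v, e_j>|^2 = <v, u_j>^2 / <u_j, u_j>.
Coefficients: <v, e_1> = 2/sqrt(1), <v, e_2> = 2/sqrt(1).
Square and sum: Σ |<v, e_j>|^2 = 8.
Compute ||v||^2 = v·v = 9.
Deficit = 9 − 8 = 1 ≥ 0, confirming Bessel's inequality. (The deficit equals ||v − Σ <v,e_j> e_j||^2, the squared distance from v to span{e_j}.)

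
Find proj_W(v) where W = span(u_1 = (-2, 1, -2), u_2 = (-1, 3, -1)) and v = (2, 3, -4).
proj_W(v) = (-1, 3, -1)

Set up U = [u_1 | ... | u_2] ∈ R^(3×2). The projector onto W = col(U) is P = U (U^T U)^(-1) U^T.
Compute U^T U =
  [9, 7]
  [7, 11],
and U^T v = (7, 11).
Solve U^T U · c = U^T v for the coefficients: c = (0, 1). The projection is proj_W(v) = U c.
Check: (v - proj_W(v)) · u_1 = 0  (should be 0).
Check: (v - proj_W(v)) · u_2 = 0  (should be 0).
Result: proj_W(v) = (-1, 3, -1).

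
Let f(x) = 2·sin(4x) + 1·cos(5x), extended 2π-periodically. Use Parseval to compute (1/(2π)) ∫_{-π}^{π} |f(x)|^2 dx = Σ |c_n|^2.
Σ |c_n|^2 = 5/2

Expand |f|^2 and use orthogonality of {sin(nx), cos(mx)} on [-π, π]:
  ∫_{-π}^{π} sin(nx)^2 dx = π, ∫ cos(mx)^2 dx = π, and cross terms integrate to 0.
So ∫_{-π}^{π} f(x)^2 dx = 2^2 · π + 1^2 · π = (4 + 1)π.
Divide by 2π: (4 + 1)/2 = 5/2.
By Parseval, this equals Σ |c_n|^2.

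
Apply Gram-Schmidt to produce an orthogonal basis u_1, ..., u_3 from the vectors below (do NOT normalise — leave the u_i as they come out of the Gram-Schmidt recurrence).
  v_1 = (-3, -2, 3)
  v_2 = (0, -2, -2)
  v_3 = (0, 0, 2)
Orthogonal basis:
  u_1 = (-3, -2, 3)
  u_2 = (-3/11, -24/11, -19/11)
  u_3 = (30/43, -18/43, 18/43)

Apply the Gram-Schmidt recurrence
  u_1 = v_1
  u_i = v_i − Σ_{j<i} ((v_i · u_j) / (u_j · u_j)) · u_j.

Step by step this gives:
  u_1 = (-3, -2, 3)
  u_2 = (-3/11, -24/11, -19/11)
  u_3 = (30/43, -18/43, 18/43)

Orthogonality check:
  u_2 · u_1 = 0 (should be 0)
  u_3 · u_1 = 0 (should be 0)
  u_3 · u_2 = 0 (should be 0)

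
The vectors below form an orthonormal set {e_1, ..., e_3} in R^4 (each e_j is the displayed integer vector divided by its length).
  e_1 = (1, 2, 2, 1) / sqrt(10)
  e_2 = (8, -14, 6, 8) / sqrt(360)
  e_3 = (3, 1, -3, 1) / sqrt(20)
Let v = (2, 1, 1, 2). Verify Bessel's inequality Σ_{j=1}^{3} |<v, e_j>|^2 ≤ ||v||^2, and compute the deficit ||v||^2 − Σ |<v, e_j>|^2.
Σ |<v, e_j>|^2 = 49/5; ||v||^2 = 10; deficit = 1/5

Write each e_j = u_j / sqrt(<u_j, u_j>) where u_j is the displayed integer vector. Then <v, e_j> = <v, u_j> / sqrt(<u_j, u_j>), so |<v, e_j>|^2 = <v, u_j>^2 / <u_j, u_j>.
Coefficients: <v, e_1> = 8/sqrt(10), <v, e_2> = 24/sqrt(360), <v, e_3> = 6/sqrt(20).
Square and sum: Σ |<v, e_j>|^2 = 49/5.
Compute ||v||^2 = v·v = 10.
Deficit = 10 − 49/5 = 1/5 ≥ 0, confirming Bessel's inequality. (The deficit equals ||v − Σ <v,e_j> e_j||^2, the squared distance from v to span{e_j}.)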